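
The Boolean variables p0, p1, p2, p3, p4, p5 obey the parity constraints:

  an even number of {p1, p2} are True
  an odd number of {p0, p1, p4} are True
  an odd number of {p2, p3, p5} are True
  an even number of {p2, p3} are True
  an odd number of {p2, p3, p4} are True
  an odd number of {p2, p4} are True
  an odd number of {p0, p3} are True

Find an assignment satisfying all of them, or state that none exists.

Adding constraints 1, 2, 5, 7 mod 2: every variable appears an even number of times on the left, so the left side is 0.
But the right sides sum to 1 (mod 2). 0 ≠ 1 — the system is inconsistent.

Unsatisfiable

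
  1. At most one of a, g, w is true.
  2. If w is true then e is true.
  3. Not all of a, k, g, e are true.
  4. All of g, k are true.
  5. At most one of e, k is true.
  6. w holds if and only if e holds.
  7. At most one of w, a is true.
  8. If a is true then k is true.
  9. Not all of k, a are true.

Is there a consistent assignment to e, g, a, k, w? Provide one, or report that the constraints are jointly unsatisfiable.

e = False, g = True, a = False, k = True, w = False

  (1) {a, g, w}: 1 true — at most one ✓
  (2) w=F ⇒ e: vacuous ✓
  (3) {a, k, g, e}: 2/4 true — not all ✓
  (4) {g, k}: all 2 true ✓
  (5) {e, k}: 1 true — at most one ✓
  (6) w=F, e=F — same ✓
  (7) {w, a}: 0 true — at most one ✓
  (8) a=F ⇒ k: vacuous ✓
  (9) {k, a}: 1/2 true — not all ✓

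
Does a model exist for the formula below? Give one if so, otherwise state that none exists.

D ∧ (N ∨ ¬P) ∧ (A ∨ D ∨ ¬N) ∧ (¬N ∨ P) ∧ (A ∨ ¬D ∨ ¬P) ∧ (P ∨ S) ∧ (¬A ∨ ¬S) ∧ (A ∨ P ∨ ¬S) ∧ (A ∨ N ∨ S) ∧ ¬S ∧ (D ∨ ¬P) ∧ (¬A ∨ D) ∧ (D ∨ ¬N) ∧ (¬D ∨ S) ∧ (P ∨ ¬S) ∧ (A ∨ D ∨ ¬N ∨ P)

Unsatisfiable — no assignment works.

Case D = True:
  (¬S) forces S = False.
  Clause (¬D ∨ S) is falsified — contradiction.
Case D = False:
  Clause (D) is falsified — contradiction.
Both cases fail, so the formula is unsatisfiable.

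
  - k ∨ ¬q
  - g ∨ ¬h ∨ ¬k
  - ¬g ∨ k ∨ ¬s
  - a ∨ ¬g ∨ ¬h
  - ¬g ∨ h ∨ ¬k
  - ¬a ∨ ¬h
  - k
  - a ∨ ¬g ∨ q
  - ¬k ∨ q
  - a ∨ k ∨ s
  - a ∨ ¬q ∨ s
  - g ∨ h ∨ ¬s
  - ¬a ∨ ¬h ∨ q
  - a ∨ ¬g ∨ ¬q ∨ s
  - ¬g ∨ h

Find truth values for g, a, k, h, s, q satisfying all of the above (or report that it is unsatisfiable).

Unit clause (k) forces k = True.
In (¬k ∨ q) only q is left, so q = True.
Try g = True:
  (¬g ∨ h ∨ ¬k) forces h = True.
  (a ∨ ¬g ∨ ¬h) forces a = True.
  clause (¬a ∨ ¬h) is falsified — backtrack.
So g = False.
  then (g ∨ ¬h ∨ ¬k) forces h = False.
  then (g ∨ h ∨ ¬s) forces s = False.
  then (a ∨ ¬q ∨ s) forces a = True.
All clauses satisfied.

g=F, a=T, k=T, h=F, s=F, q=T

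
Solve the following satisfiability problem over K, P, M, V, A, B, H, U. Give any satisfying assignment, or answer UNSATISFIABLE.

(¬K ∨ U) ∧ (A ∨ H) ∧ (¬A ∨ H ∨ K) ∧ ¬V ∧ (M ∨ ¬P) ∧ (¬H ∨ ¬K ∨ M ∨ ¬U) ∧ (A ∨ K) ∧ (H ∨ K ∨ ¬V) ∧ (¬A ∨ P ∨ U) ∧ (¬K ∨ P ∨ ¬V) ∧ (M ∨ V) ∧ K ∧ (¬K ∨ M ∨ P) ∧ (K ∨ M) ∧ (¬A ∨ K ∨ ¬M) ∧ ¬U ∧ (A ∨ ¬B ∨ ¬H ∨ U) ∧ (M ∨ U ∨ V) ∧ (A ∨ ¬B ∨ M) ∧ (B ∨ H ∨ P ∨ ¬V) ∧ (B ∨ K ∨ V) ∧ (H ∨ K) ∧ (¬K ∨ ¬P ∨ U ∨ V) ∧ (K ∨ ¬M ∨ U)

Case K = True:
  (¬K ∨ U) forces U = True.
  Clause (¬U) is falsified — contradiction.
Case K = False:
  Clause (K) is falsified — contradiction.
Both cases fail, so the formula is unsatisfiable.

UNSATISFIABLE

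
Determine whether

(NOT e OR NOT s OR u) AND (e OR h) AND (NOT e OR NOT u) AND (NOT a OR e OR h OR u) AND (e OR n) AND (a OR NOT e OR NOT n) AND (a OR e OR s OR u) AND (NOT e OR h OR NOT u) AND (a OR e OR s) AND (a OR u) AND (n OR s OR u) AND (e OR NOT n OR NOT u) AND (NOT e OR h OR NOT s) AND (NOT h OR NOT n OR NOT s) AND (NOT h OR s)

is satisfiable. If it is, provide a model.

n = True; e = True; s = False; h = False; u = False; a = True

Try n = False:
  (e OR n) forces e = True.
  (NOT e OR NOT u) forces u = False.
  (NOT e OR NOT s OR u) forces s = False.
  clause (n OR s OR u) is falsified — backtrack.
So n = True.
Try e = False:
  (e OR h) forces h = True.
  (e OR NOT n OR NOT u) forces u = False.
  (a OR u) forces a = True.
  (NOT h OR NOT n OR NOT s) forces s = False.
  clause (NOT h OR s) is falsified — backtrack.
So e = True.
  then (NOT e OR NOT u) forces u = False.
  then (a OR NOT e OR NOT n) forces a = True.
  then (NOT e OR NOT s OR u) forces s = False.
  then (NOT h OR s) forces h = False.
All clauses satisfied.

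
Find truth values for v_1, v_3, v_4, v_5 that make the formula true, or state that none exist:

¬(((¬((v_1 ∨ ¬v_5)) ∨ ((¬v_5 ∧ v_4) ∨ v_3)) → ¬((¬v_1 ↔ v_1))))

Case v_1 = True: the formula becomes ¬((((¬v_5 ∧ v_4) ∨ v_3) → True)) = False.
Case v_1 = False: the formula becomes ¬(((¬(¬v_5) ∨ ((¬v_5 ∧ v_4) ∨ v_3)) → True)) = False.
Both cases fail — unsatisfiable.

Unsatisfiable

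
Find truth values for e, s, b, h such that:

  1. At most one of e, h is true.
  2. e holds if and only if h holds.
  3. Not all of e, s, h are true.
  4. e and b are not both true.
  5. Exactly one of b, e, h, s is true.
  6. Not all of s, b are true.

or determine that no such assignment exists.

e = False, s = True, b = False, h = False

  (1) {e, h}: 0 true — at most one ✓
  (2) e=F, h=F — same ✓
  (3) {e, s, h}: 1/3 true — not all ✓
  (4) e=F, b=F — not both ✓
  (5) {b, e, h, s}: 1 true — exactly one ✓
  (6) {s, b}: 1/2 true — not all ✓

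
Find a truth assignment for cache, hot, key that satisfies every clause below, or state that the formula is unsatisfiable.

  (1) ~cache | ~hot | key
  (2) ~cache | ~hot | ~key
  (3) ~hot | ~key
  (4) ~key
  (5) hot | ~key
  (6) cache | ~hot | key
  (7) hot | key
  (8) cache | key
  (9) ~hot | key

No satisfying assignment exists.

Case key = True:
  Clause (~key) is falsified — contradiction.
Case key = False:
  (hot | key) forces hot = True.
  Clause (~hot | key) is falsified — contradiction.
Both cases fail, so the formula is unsatisfiable.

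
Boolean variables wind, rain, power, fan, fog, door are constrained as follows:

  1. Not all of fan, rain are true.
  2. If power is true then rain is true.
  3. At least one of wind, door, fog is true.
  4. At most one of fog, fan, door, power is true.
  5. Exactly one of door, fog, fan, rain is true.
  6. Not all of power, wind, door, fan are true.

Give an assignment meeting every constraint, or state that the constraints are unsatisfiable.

wind=T; rain=F; power=F; fan=F; fog=T; door=F

  (1) {fan, rain}: 0/2 true — not all ✓
  (2) power=F ⇒ rain: vacuous ✓
  (3) {wind, door, fog}: 2 true — at least one ✓
  (4) {fog, fan, door, power}: 1 true — at most one ✓
  (5) {door, fog, fan, rain}: 1 true — exactly one ✓
  (6) {power, wind, door, fan}: 1/4 true — not all ✓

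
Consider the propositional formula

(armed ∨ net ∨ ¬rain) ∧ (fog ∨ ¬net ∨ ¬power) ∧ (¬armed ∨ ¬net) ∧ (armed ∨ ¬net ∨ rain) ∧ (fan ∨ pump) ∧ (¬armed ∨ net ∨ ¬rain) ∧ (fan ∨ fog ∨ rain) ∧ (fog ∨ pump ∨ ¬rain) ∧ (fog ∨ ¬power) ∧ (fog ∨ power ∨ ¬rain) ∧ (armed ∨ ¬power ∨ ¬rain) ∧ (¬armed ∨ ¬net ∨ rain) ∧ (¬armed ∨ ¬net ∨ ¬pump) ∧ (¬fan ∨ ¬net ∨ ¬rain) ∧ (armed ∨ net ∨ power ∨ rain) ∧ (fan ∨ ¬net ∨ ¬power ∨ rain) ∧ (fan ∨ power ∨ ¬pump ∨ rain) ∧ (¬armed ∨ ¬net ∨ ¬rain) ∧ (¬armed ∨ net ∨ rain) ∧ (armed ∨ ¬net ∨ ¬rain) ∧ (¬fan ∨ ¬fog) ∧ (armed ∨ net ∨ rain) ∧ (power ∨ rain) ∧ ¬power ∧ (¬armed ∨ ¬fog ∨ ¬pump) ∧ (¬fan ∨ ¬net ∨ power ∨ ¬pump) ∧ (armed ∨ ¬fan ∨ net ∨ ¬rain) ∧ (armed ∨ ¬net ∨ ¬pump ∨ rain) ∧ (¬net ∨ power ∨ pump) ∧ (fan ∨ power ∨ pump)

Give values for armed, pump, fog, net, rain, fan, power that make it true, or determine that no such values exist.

No satisfying assignment exists.

Case armed = True:
  (¬armed ∨ ¬net) forces net = False.
  (¬armed ∨ net ∨ ¬rain) forces rain = False.
  Clause (¬armed ∨ net ∨ rain) is falsified — contradiction.
Case armed = False:
  (¬power) forces power = False.
  (power ∨ rain) forces rain = True.
  (armed ∨ net ∨ ¬rain) forces net = True.
  Clause (armed ∨ ¬net ∨ ¬rain) is falsified — contradiction.
Both cases fail, so the formula is unsatisfiable.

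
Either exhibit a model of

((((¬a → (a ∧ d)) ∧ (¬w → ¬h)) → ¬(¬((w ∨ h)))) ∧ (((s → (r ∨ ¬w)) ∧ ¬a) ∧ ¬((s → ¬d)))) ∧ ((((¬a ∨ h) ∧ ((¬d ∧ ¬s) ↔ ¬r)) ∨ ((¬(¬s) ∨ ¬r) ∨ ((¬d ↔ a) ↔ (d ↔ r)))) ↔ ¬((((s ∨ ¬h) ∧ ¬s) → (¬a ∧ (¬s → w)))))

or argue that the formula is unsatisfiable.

Case s = True: the conjunct (((¬a ∨ h) ∧ ((¬d ∧ ¬s) ↔ ¬r)) ∨ ((¬(¬s) ∨ ¬r) ∨ ((¬d ↔ a) ↔ (d ↔ r)))) ↔ ¬((((s ∨ ¬h) ∧ ¬s) → (¬a ∧ (¬s → w)))) becomes (((¬a ∨ h) ∧ r) ∨ True) ↔ ¬True = False.
Case s = False: the conjunct ¬((s → ¬d)) becomes ¬((False → ¬d)) = False.
Both cases fail — unsatisfiable.

The formula is unsatisfiable.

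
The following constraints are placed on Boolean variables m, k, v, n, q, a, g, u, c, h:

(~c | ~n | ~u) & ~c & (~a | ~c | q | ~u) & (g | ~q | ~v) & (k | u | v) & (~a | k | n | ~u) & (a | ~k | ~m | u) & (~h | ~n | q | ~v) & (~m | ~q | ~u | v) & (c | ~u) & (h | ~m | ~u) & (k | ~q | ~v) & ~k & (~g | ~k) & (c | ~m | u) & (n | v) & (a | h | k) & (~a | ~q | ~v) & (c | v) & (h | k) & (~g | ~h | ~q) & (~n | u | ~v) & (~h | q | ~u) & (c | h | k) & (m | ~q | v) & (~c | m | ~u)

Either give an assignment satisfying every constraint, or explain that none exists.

m = False, k = False, v = True, n = False, q = False, a = True, g = True, u = False, c = False, h = True

Unit clause (~c) forces c = False.
In (c | ~u) only ~u is left, so u = False.
Unit clause (~k) forces k = False.
In (c | ~m | u) only ~m is left, so m = False.
In (c | v) only v is left, so v = True.
In (h | k) only h is left, so h = True.
In (~n | u | ~v) only ~n is left, so n = False.
In (k | ~q | ~v) only ~q is left, so q = False.
Set a = True.
Set g = True.
All clauses satisfied.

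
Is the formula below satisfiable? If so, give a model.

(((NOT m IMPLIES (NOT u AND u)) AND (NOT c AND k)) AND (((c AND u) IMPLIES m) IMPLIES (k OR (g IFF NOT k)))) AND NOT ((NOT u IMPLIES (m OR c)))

Case k = True: the formula simplifies to ((NOT m IMPLIES (NOT u AND u)) AND NOT c) AND NOT ((NOT u IMPLIES (m OR c))).
  u = True: the conjunct NOT ((NOT u IMPLIES (m OR c))) becomes NOT ((False IMPLIES (m OR c))) = False.
  u = False: simplifies to (m AND NOT c) AND NOT ((m OR c)).
    m = True: the conjunct NOT ((m OR c)) becomes NOT ((True OR c)) = False.
    m = False: the conjunct m is False.
Case k = False: the conjunct k is False.
Both cases fail — unsatisfiable.

UNSATISFIABLE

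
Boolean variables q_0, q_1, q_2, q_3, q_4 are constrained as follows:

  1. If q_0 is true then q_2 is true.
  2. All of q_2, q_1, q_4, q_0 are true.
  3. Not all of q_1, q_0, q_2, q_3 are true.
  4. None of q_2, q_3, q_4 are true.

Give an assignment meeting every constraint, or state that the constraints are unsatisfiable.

Unsatisfiable — no assignment works.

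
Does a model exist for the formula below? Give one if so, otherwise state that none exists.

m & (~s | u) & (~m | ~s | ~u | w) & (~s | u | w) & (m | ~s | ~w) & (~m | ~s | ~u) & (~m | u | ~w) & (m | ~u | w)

Unit clause (m) forces m = True.
Set u = False.
  then (~s | u) forces s = False.
  then (~m | u | ~w) forces w = False.
All clauses satisfied.

u=F; w=F; s=F; m=T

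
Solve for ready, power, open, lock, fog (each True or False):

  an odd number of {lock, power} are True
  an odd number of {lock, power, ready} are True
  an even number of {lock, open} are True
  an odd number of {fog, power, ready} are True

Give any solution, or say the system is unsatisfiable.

ready=F; power=F; open=T; lock=T; fog=T

{lock, power}: 1 true → odd ✓
{lock, power, ready}: 1 true → odd ✓
{lock, open}: 2 true → even ✓
{fog, power, ready}: 1 true → odd ✓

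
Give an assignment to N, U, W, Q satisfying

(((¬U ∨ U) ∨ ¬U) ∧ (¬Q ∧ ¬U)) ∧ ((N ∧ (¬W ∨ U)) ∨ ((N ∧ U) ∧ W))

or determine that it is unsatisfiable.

N=T, U=F, W=F, Q=F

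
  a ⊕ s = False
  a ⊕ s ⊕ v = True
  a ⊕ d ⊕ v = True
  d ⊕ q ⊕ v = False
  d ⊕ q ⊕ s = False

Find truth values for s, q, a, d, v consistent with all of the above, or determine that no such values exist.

s = True, q = False, a = True, d = True, v = True

a ⊕ s = T ⊕ T = False ✓
a ⊕ s ⊕ v = T ⊕ T ⊕ T = True ✓
a ⊕ d ⊕ v = T ⊕ T ⊕ T = True ✓
d ⊕ q ⊕ v = T ⊕ F ⊕ T = False ✓
d ⊕ q ⊕ s = T ⊕ F ⊕ T = False ✓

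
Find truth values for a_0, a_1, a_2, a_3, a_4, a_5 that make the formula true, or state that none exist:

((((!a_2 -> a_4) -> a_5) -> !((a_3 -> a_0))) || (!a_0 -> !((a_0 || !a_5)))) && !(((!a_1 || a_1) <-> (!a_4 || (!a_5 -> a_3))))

a_0: False, a_1: False, a_2: False, a_3: False, a_4: True, a_5: False

  (((!a_2 -> a_4) -> a_5) -> !((a_3 -> a_0))) || (!a_0 -> !((a_0 || !a_5))) = True
    ((!a_2 -> a_4) -> a_5) -> !((a_3 -> a_0)) = True
      (!a_2 -> a_4) -> a_5 = False
        !a_2 -> a_4 = True
          !a_2 = True
      !((a_3 -> a_0)) = False
        a_3 -> a_0 = True
    !a_0 -> !((a_0 || !a_5)) = False
      !a_0 = True
      !((a_0 || !a_5)) = False
        a_0 || !a_5 = True
          !a_5 = True
  !(((!a_1 || a_1) <-> (!a_4 || (!a_5 -> a_3)))) = True
    (!a_1 || a_1) <-> (!a_4 || (!a_5 -> a_3)) = False
      !a_1 || a_1 = True
        !a_1 = True
      !a_4 || (!a_5 -> a_3) = False
        !a_4 = False
        !a_5 -> a_3 = False
          !a_5 = True
Both conjuncts True, so the formula holds.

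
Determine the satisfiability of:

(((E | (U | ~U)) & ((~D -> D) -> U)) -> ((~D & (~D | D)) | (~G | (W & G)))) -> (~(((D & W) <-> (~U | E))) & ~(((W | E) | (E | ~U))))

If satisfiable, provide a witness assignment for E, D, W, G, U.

E=F, D=T, W=F, G=T, U=T

  (((E | (U | ~U)) & ((~D -> D) -> U)) -> ((~D & (~D | D)) | (~G | (W & G)))) -> (~(((D & W) <-> (~U | E))) & ~(((W | E) | (E | ~U)))) = True
    ((E | (U | ~U)) & ((~D -> D) -> U)) -> ((~D & (~D | D)) | (~G | (W & G))) = False
      (E | (U | ~U)) & ((~D -> D) -> U) = True
        E | (U | ~U) = True
          U | ~U = True
            ~U = False
        (~D -> D) -> U = True
          ~D -> D = True
            ~D = False
      (~D & (~D | D)) | (~G | (W & G)) = False
        ~D & (~D | D) = False
          ~D = False
          ~D | D = True
            ~D = False
        ~G | (W & G) = False
          ~G = False
          W & G = False
    ~(((D & W) <-> (~U | E))) & ~(((W | E) | (E | ~U))) = False
      ~(((D & W) <-> (~U | E))) = False
        (D & W) <-> (~U | E) = True
          D & W = False
          ~U | E = False
            ~U = False
      ~(((W | E) | (E | ~U))) = True
        (W | E) | (E | ~U) = False
          W | E = False
          E | ~U = False
            ~U = False
The formula evaluates to True.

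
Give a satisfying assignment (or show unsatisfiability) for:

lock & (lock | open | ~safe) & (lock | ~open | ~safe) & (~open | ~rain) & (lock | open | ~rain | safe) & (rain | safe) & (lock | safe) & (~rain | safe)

open = True; safe = True; lock = True; rain = False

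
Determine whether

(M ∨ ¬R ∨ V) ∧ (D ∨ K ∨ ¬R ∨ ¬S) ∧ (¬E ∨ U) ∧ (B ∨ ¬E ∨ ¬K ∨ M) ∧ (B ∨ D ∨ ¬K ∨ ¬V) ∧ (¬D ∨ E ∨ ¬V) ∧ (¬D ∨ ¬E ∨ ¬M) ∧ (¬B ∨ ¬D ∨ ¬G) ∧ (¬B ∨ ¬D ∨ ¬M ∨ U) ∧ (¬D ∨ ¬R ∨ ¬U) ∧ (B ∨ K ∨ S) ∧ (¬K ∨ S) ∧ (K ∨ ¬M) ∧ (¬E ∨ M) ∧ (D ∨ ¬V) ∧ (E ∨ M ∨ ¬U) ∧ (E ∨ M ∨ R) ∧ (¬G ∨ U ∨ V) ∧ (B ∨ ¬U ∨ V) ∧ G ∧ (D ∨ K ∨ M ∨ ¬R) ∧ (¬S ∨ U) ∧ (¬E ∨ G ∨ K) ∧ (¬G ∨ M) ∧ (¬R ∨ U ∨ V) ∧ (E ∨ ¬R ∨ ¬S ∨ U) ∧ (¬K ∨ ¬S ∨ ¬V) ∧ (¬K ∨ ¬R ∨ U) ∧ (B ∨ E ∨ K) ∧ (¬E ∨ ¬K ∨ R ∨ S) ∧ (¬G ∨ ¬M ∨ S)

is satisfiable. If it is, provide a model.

Unit clause (G) forces G = True.
In (¬G ∨ M) only M is left, so M = True.
In (¬G ∨ ¬M ∨ S) only S is left, so S = True.
In (K ∨ ¬M) only K is left, so K = True.
In (¬S ∨ U) only U is left, so U = True.
In (¬K ∨ ¬S ∨ ¬V) only ¬V is left, so V = False.
In (B ∨ ¬U ∨ V) only B is left, so B = True.
In (¬B ∨ ¬D ∨ ¬G) only ¬D is left, so D = False.
Set R = True.
Set E = True.
All clauses satisfied.

B = True; D = False; S = True; R = True; E = True; U = True; V = False; G = True; K = True; M = True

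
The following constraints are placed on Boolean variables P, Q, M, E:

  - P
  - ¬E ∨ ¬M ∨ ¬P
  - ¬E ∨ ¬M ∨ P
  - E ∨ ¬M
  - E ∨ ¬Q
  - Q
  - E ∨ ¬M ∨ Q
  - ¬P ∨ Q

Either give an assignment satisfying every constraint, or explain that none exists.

P: True, Q: True, M: False, E: True

Unit clause (P) forces P = True.
Unit clause (Q) forces Q = True.
In (E ∨ ¬Q) only E is left, so E = True.
In (¬E ∨ ¬M ∨ ¬P) only ¬M is left, so M = False.
Check each clause:
  (P): P holds.
  (¬E ∨ ¬M ∨ ¬P): ¬M holds.
  (¬E ∨ ¬M ∨ P): ¬M holds.
  (E ∨ ¬M): E holds.
  (E ∨ ¬Q): E holds.
  (Q): Q holds.
  (E ∨ ¬M ∨ Q): E holds.
  (¬P ∨ Q): Q holds.
All clauses satisfied.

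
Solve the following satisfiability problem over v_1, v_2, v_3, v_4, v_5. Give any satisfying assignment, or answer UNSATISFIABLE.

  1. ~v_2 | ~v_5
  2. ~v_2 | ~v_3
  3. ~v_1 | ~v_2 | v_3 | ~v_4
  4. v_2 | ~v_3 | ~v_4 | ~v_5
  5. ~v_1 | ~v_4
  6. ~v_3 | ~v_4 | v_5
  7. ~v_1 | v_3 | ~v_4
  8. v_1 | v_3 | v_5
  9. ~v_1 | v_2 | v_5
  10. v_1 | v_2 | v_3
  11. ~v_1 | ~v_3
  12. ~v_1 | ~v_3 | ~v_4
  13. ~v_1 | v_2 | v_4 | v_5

Set v_1 = True.
  then (~v_1 | ~v_4) forces v_4 = False.
  then (~v_1 | ~v_3) forces v_3 = False.
Set v_2 = True.
  then (~v_2 | ~v_5) forces v_5 = False.
All clauses satisfied.

v_1 = True; v_2 = True; v_3 = False; v_4 = False; v_5 = False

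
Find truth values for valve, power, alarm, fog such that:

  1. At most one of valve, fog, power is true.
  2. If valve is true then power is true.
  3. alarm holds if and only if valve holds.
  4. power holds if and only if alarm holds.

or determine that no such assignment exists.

valve=F, power=F, alarm=F, fog=T

  (1) {valve, fog, power}: 1 true — at most one ✓
  (2) valve=F ⇒ power: vacuous ✓
  (3) alarm=F, valve=F — same ✓
  (4) power=F, alarm=F — same ✓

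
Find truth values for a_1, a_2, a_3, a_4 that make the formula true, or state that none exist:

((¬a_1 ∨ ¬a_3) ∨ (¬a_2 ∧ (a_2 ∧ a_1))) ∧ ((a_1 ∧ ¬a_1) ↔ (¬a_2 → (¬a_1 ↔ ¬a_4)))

a_1: True; a_2: False; a_3: False; a_4: False

  (¬a_1 ∨ ¬a_3) ∨ (¬a_2 ∧ (a_2 ∧ a_1)) = True
    ¬a_1 ∨ ¬a_3 = True
      ¬a_1 = False
      ¬a_3 = True
    ¬a_2 ∧ (a_2 ∧ a_1) = False
      ¬a_2 = True
      a_2 ∧ a_1 = False
  (a_1 ∧ ¬a_1) ↔ (¬a_2 → (¬a_1 ↔ ¬a_4)) = True
    a_1 ∧ ¬a_1 = False
      ¬a_1 = False
    ¬a_2 → (¬a_1 ↔ ¬a_4) = False
      ¬a_2 = True
      ¬a_1 ↔ ¬a_4 = False
        ¬a_1 = False
        ¬a_4 = True
Both conjuncts True, so the formula holds.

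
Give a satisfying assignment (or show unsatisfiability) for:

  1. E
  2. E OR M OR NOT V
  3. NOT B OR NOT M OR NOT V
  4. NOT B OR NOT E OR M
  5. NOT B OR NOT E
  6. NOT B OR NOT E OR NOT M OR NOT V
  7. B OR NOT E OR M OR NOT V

B: False, V: False, E: True, M: True

Unit clause (E) forces E = True.
In (NOT B OR NOT E) only NOT B is left, so B = False.
Set V = False.
Set M = True.
All clauses satisfied.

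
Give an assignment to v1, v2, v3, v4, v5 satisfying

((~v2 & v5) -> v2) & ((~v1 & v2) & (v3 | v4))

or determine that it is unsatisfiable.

v1 = False; v2 = True; v3 = True; v4 = False; v5 = False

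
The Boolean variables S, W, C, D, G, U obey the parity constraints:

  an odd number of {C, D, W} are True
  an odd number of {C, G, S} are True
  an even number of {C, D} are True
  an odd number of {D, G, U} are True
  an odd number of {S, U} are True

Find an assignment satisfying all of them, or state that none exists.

No satisfying assignment exists.

Adding constraints 2, 3, 4, 5 mod 2: every variable appears an even number of times on the left, so the left side is 0.
But the right sides sum to 1 (mod 2). 0 ≠ 1 — the system is inconsistent.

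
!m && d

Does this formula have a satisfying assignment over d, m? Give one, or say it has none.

d: True, m: False

  !m = True
Both conjuncts True, so the formula holds.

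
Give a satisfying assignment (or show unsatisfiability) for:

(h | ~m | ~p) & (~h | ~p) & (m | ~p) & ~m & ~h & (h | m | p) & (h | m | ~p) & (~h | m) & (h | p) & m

No satisfying assignment exists.

Case m = True:
  Clause (~m) is falsified — contradiction.
Case m = False:
  Clause (m) is falsified — contradiction.
Both cases fail, so the formula is unsatisfiable.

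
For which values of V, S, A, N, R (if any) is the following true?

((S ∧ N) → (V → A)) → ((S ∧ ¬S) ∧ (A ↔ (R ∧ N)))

V: True, S: True, A: False, N: True, R: True

  ((S ∧ N) → (V → A)) → ((S ∧ ¬S) ∧ (A ↔ (R ∧ N))) = True
    (S ∧ N) → (V → A) = False
      S ∧ N = True
      V → A = False
    (S ∧ ¬S) ∧ (A ↔ (R ∧ N)) = False
      S ∧ ¬S = False
        ¬S = False
      A ↔ (R ∧ N) = False
        R ∧ N = True
The formula evaluates to True.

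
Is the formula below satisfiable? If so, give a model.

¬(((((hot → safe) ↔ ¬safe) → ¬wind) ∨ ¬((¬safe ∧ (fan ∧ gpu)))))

safe = False, hot = False, fan = True, wind = True, gpu = True

  ¬(((((hot → safe) ↔ ¬safe) → ¬wind) ∨ ¬((¬safe ∧ (fan ∧ gpu))))) = True
    (((hot → safe) ↔ ¬safe) → ¬wind) ∨ ¬((¬safe ∧ (fan ∧ gpu))) = False
      ((hot → safe) ↔ ¬safe) → ¬wind = False
        (hot → safe) ↔ ¬safe = True
          hot → safe = True
          ¬safe = True
        ¬wind = False
      ¬((¬safe ∧ (fan ∧ gpu))) = False
        ¬safe ∧ (fan ∧ gpu) = True
          ¬safe = True
          fan ∧ gpu = True
The formula evaluates to True.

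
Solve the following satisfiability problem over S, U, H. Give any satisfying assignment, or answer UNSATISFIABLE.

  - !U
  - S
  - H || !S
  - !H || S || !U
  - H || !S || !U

S = True, U = False, H = True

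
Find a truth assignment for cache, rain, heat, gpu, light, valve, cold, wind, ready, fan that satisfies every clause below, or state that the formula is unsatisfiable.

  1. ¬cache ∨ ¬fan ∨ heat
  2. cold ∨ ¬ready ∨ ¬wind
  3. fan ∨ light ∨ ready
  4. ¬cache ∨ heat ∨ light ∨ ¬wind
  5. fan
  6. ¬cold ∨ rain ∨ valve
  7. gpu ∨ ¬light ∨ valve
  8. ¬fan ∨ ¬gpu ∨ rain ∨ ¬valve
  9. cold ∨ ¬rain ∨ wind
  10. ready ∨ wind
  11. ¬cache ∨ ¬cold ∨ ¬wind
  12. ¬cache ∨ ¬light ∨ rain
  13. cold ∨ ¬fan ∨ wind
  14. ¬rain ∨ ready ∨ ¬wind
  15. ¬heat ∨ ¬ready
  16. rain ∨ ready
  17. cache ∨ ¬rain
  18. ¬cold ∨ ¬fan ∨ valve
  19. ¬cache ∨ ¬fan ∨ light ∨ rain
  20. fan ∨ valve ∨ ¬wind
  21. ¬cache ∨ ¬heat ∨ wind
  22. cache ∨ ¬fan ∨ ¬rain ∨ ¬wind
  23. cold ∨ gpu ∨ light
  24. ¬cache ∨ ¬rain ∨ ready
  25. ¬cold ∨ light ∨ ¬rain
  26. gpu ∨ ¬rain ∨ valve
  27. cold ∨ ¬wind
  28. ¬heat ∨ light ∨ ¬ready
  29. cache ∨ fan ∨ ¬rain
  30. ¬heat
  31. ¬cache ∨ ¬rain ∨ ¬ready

cache: False; rain: False; heat: False; gpu: False; light: True; valve: True; cold: True; wind: False; ready: True; fan: True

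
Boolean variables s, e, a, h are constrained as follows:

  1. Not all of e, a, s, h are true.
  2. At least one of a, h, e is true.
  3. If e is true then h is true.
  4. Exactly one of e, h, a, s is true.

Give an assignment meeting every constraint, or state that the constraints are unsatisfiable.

s: False, e: False, a: False, h: True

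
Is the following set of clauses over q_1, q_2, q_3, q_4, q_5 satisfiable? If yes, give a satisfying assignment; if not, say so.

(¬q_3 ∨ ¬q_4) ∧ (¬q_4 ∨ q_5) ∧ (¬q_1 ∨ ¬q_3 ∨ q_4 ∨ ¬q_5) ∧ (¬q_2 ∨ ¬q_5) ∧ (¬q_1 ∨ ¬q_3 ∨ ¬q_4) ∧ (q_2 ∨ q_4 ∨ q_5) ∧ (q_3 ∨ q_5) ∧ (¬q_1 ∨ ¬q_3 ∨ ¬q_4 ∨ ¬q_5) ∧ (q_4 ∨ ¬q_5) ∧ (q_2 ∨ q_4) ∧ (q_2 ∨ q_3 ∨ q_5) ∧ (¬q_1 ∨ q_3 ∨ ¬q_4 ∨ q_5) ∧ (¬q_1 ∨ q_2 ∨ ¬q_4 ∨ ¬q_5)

Set q_1 = False.
Set q_2 = False.
  then (q_2 ∨ q_4) forces q_4 = True.
  then (¬q_3 ∨ ¬q_4) forces q_3 = False.
  then (¬q_4 ∨ q_5) forces q_5 = True.
All clauses satisfied.

q_1 = False, q_2 = False, q_3 = False, q_4 = True, q_5 = True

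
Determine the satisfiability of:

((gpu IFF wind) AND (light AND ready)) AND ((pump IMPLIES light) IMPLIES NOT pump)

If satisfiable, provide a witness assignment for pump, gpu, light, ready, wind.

pump=F, gpu=F, light=T, ready=T, wind=F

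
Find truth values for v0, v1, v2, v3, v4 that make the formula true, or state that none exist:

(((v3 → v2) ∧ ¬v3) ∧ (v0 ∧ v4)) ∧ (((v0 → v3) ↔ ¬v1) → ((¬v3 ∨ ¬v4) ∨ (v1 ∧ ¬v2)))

v0 = True, v1 = False, v2 = False, v3 = False, v4 = True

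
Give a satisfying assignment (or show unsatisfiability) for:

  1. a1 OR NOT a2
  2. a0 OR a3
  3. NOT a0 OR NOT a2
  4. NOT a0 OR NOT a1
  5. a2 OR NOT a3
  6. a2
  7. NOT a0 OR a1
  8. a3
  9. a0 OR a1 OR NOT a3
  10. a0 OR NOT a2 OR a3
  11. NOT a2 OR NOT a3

Case a3 = True:
  (a2 OR NOT a3) forces a2 = True.
  Clause (NOT a2 OR NOT a3) is falsified — contradiction.
Case a3 = False:
  Clause (a3) is falsified — contradiction.
Both cases fail, so the formula is unsatisfiable.

UNSATISFIABLE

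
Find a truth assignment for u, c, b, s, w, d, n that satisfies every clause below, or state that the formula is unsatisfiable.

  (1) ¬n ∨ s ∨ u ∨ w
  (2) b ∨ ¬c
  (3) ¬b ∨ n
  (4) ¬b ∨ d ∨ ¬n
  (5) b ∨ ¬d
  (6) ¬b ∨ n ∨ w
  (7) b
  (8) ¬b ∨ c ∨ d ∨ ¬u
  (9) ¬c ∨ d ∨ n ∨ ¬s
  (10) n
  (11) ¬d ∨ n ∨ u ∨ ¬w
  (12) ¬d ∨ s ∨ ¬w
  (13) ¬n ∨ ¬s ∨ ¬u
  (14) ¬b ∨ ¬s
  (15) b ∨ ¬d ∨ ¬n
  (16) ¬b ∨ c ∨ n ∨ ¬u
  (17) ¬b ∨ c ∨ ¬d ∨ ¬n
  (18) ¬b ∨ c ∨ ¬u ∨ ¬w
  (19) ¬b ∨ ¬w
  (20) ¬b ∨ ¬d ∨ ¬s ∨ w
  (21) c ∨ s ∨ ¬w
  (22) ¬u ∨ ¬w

u=T, c=T, b=T, s=F, w=F, d=T, n=T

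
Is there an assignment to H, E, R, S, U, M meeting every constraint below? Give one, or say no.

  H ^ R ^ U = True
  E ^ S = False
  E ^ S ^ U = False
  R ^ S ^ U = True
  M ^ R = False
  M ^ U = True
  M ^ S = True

H = False, E = False, R = True, S = False, U = False, M = True

H ^ R ^ U = F ^ T ^ F = True ✓
E ^ S = F ^ F = False ✓
E ^ S ^ U = F ^ F ^ F = False ✓
R ^ S ^ U = T ^ F ^ F = True ✓
M ^ R = T ^ T = False ✓
M ^ U = T ^ F = True ✓
M ^ S = T ^ F = True ✓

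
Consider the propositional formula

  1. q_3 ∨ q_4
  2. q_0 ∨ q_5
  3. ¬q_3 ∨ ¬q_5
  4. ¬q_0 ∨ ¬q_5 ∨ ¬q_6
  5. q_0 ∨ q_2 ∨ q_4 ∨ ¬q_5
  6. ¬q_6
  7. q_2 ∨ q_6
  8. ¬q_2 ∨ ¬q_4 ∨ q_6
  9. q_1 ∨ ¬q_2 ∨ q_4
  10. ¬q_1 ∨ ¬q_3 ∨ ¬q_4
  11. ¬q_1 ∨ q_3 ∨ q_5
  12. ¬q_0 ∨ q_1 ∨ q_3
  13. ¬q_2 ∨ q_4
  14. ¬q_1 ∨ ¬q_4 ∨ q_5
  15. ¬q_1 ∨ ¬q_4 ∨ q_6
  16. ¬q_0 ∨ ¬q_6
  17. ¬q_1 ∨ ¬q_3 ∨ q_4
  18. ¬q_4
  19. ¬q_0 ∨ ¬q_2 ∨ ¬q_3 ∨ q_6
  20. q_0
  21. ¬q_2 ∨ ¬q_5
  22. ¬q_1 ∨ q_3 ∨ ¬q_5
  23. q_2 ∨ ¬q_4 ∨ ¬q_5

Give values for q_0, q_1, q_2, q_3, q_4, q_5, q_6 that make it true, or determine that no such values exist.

Case q_6 = True:
  Clause (¬q_6) is falsified — contradiction.
Case q_6 = False:
  (q_2 ∨ q_6) forces q_2 = True.
  (¬q_2 ∨ ¬q_4 ∨ q_6) forces q_4 = False.
  Clause (¬q_2 ∨ q_4) is falsified — contradiction.
Both cases fail, so the formula is unsatisfiable.

Unsatisfiable — no assignment works.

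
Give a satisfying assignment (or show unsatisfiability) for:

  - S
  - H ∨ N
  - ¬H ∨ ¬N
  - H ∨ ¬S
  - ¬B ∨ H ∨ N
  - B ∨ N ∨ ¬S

Unit clause (S) forces S = True.
In (H ∨ ¬S) only H is left, so H = True.
In (¬H ∨ ¬N) only ¬N is left, so N = False.
In (B ∨ N ∨ ¬S) only B is left, so B = True.
All clauses satisfied.

N = False; H = True; S = True; B = True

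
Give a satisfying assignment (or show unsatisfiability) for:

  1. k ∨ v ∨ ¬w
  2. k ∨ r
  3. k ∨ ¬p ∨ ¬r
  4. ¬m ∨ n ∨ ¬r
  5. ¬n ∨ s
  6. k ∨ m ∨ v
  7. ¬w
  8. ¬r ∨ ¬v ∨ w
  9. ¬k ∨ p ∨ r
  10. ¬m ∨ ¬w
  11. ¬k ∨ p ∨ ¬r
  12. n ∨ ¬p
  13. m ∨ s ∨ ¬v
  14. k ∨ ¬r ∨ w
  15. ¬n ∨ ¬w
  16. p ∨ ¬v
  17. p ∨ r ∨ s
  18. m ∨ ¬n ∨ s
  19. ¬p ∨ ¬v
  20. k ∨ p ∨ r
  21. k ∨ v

r = True, w = False, k = True, p = True, s = True, m = True, n = True, v = False

Unit clause (¬w) forces w = False.
Set r = True.
  then (¬r ∨ ¬v ∨ w) forces v = False.
  then (k ∨ ¬r ∨ w) forces k = True.
  then (¬k ∨ p ∨ ¬r) forces p = True.
  then (n ∨ ¬p) forces n = True.
  then (¬n ∨ s) forces s = True.
Set m = True.
All clauses satisfied.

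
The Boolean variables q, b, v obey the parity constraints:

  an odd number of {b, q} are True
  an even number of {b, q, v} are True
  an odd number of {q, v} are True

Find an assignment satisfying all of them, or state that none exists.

q: False, b: True, v: True

{b, q}: 1 true → odd ✓
{b, q, v}: 2 true → even ✓
{q, v}: 1 true → odd ✓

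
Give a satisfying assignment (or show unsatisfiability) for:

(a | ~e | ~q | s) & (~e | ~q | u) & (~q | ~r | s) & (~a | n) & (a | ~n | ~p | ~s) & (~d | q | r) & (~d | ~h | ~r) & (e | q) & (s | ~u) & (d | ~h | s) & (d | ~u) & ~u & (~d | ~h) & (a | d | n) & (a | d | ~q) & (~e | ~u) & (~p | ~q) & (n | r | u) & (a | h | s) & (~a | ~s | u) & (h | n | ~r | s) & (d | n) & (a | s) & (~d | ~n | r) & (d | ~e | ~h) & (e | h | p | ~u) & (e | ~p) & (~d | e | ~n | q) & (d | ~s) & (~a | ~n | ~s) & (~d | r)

Unit clause (~u) forces u = False.
Try h = True:
  (~d | ~h) forces d = False.
  (d | ~h | s) forces s = True.
  clause (d | ~s) is falsified — backtrack.
So h = False.
Set a = False.
  then (a | h | s) forces s = True.
  then (d | ~s) forces d = True.
  then (~d | r) forces r = True.
Set e = True.
  then (~e | ~q | u) forces q = False.
Set p = False.
Set n = True.
All clauses satisfied.

h = False, a = False, e = True, p = False, q = False, n = True, s = True, u = False, d = True, r = True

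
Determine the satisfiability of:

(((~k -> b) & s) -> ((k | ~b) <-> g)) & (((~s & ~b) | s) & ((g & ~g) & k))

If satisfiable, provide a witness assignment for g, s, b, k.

Case g = True: the conjunct ~g is False.
Case g = False: the conjunct g is False.
Both cases fail — unsatisfiable.

Unsatisfiable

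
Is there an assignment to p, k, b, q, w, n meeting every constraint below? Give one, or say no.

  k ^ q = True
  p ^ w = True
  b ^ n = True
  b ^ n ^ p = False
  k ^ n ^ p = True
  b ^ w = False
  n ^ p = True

No satisfying assignment exists.

Adding constraints 2, 3, 6, 7 mod 2: every variable appears an even number of times on the left, so the left side is 0.
But the right sides sum to 1 (mod 2). 0 ≠ 1 — the system is inconsistent.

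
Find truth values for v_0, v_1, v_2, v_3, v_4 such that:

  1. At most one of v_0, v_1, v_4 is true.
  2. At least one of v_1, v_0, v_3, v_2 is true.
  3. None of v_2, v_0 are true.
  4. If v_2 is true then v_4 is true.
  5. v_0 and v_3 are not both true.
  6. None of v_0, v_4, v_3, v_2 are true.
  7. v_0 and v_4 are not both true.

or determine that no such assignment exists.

v_0 = False; v_1 = True; v_2 = False; v_3 = False; v_4 = False

  (1) {v_0, v_1, v_4}: 1 true — at most one ✓
  (2) {v_1, v_0, v_3, v_2}: 1 true — at least one ✓
  (3) {v_2, v_0}: 0 true — none ✓
  (4) v_2=F ⇒ v_4: vacuous ✓
  (5) v_0=F, v_3=F — not both ✓
  (6) {v_0, v_4, v_3, v_2}: 0 true — none ✓
  (7) v_0=F, v_4=F — not both ✓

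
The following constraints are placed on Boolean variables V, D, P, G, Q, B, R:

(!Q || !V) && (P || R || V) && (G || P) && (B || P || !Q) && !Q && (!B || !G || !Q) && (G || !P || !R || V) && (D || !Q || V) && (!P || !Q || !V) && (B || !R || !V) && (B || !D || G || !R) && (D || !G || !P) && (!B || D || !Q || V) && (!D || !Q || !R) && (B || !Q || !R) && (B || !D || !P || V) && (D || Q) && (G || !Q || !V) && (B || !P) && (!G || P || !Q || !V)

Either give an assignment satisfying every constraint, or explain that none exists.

V = False, D = True, P = True, G = False, Q = False, B = True, R = False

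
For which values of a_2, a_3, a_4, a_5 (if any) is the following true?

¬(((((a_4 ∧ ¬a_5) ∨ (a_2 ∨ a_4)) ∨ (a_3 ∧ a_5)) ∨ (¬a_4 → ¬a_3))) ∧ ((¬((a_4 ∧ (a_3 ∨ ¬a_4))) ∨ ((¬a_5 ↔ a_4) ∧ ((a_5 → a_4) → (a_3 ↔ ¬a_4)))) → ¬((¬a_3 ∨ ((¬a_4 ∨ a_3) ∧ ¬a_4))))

Unsatisfiable — no assignment works.

Case a_4 = True: the conjunct ¬(((((a_4 ∧ ¬a_5) ∨ (a_2 ∨ a_4)) ∨ (a_3 ∧ a_5)) ∨ (¬a_4 → ¬a_3))) becomes ¬((True ∨ True)) = False.
Case a_4 = False: the conjunct (¬((a_4 ∧ (a_3 ∨ ¬a_4))) ∨ ((¬a_5 ↔ a_4) ∧ ((a_5 → a_4) → (a_3 ↔ ¬a_4)))) → ¬((¬a_3 ∨ ((¬a_4 ∨ a_3) ∧ ¬a_4))) becomes (True ∨ (a_5 ∧ (¬a_5 → a_3))) → ¬True = False.
Both cases fail — unsatisfiable.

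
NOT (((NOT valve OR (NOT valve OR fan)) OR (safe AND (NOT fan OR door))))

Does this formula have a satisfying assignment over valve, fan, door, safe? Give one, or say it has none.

valve: True, fan: False, door: False, safe: False

  NOT (((NOT valve OR (NOT valve OR fan)) OR (safe AND (NOT fan OR door)))) = True
    (NOT valve OR (NOT valve OR fan)) OR (safe AND (NOT fan OR door)) = False
      NOT valve OR (NOT valve OR fan) = False
        NOT valve = False
        NOT valve OR fan = False
          NOT valve = False
      safe AND (NOT fan OR door) = False
        NOT fan OR door = True
          NOT fan = True
The formula evaluates to True.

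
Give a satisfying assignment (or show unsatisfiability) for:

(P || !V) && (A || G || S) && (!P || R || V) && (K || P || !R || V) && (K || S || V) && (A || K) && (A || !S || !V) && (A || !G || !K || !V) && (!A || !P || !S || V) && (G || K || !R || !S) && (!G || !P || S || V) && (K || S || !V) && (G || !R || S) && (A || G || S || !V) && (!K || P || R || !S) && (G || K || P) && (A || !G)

S = True, P = True, R = False, G = False, A = True, V = True, K = True

Set S = True.
Set P = True.
Set R = False.
  then (!P || R || V) forces V = True.
  then (A || !S || !V) forces A = True.
Set G = False.
Set K = True.
All clauses satisfied.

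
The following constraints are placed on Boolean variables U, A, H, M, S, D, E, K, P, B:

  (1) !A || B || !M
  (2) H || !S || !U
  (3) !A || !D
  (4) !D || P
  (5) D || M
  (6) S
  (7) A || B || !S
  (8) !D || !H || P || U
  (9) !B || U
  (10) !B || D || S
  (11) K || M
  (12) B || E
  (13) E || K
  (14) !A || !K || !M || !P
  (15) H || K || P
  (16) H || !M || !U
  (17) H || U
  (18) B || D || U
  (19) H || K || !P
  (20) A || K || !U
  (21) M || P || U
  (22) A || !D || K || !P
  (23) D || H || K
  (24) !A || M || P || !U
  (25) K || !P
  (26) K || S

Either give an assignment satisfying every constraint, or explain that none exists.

Unit clause (S) forces S = True.
Try U = False:
  (!B || U) forces B = False.
  (A || B || !S) forces A = True.
  (!A || B || !M) forces M = False.
  (!A || !D) forces D = False.
  clause (D || M) is falsified — backtrack.
So U = True.
  then (H || !S || !U) forces H = True.
Set A = False.
  then (A || B || !S) forces B = True.
  then (A || K || !U) forces K = True.
Set M = True.
Set D = False.
Set E = False.
Set P = False.
All clauses satisfied.

U = True, A = False, H = True, M = True, S = True, D = False, E = False, K = True, P = False, B = True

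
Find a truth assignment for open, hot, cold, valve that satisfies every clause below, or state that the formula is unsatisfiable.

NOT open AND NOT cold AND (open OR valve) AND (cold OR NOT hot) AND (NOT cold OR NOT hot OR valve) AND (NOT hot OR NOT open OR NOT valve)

open = False; hot = False; cold = False; valve = True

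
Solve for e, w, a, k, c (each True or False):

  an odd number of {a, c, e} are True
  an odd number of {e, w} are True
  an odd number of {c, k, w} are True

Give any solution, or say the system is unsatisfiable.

e: False; w: True; a: True; k: False; c: False

{a, c, e}: 1 true → odd ✓
{e, w}: 1 true → odd ✓
{c, k, w}: 1 true → odd ✓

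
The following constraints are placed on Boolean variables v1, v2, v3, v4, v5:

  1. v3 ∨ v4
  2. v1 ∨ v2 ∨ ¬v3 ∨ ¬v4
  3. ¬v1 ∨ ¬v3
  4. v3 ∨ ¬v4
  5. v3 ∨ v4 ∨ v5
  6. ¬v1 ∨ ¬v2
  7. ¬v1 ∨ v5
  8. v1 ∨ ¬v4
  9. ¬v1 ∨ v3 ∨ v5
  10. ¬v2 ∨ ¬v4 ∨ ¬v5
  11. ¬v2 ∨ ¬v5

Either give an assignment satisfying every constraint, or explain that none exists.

v1 = False; v2 = True; v3 = True; v4 = False; v5 = False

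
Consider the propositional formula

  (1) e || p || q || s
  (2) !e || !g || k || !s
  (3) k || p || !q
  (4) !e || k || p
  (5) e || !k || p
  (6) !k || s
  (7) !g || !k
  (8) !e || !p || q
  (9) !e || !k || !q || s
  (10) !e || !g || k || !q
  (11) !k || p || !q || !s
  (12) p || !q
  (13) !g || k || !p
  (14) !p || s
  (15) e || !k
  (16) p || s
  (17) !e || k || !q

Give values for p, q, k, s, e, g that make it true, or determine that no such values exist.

Set p = True.
  then (!p || s) forces s = True.
Set q = False.
  then (!e || !p || q) forces e = False.
  then (e || !k) forces k = False.
  then (!g || k || !p) forces g = False.
All clauses satisfied.

p = True; q = False; k = False; s = True; e = False; g = False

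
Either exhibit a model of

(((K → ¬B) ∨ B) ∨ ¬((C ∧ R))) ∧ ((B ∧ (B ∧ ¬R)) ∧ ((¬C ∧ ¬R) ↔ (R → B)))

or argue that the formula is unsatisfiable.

B = True, K = True, R = False, C = False

  ((K → ¬B) ∨ B) ∨ ¬((C ∧ R)) = True
    (K → ¬B) ∨ B = True
      K → ¬B = False
        ¬B = False
    ¬((C ∧ R)) = True
      C ∧ R = False
  (B ∧ (B ∧ ¬R)) ∧ ((¬C ∧ ¬R) ↔ (R → B)) = True
    B ∧ (B ∧ ¬R) = True
      B ∧ ¬R = True
        ¬R = True
    (¬C ∧ ¬R) ↔ (R → B) = True
      ¬C ∧ ¬R = True
        ¬C = True
        ¬R = True
      R → B = True
Both conjuncts True, so the formula holds.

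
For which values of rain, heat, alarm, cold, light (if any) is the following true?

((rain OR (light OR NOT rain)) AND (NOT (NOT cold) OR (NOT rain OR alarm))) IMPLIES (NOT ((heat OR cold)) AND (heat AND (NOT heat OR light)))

rain = True; heat = False; alarm = False; cold = False; light = False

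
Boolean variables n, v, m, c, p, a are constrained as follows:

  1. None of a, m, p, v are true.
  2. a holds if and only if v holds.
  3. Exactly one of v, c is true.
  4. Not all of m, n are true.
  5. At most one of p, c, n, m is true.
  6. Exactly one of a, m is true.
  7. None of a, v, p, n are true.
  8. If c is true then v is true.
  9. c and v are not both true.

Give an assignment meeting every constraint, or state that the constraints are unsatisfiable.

Case m = True:
  Constraint (1) is violated (m=T) — contradiction.
Case m = False:
  (1) forces a = False.
  Constraint (6) is violated (a=F, m=F) — contradiction.
Both cases fail — unsatisfiable.

Unsatisfiable — no assignment works.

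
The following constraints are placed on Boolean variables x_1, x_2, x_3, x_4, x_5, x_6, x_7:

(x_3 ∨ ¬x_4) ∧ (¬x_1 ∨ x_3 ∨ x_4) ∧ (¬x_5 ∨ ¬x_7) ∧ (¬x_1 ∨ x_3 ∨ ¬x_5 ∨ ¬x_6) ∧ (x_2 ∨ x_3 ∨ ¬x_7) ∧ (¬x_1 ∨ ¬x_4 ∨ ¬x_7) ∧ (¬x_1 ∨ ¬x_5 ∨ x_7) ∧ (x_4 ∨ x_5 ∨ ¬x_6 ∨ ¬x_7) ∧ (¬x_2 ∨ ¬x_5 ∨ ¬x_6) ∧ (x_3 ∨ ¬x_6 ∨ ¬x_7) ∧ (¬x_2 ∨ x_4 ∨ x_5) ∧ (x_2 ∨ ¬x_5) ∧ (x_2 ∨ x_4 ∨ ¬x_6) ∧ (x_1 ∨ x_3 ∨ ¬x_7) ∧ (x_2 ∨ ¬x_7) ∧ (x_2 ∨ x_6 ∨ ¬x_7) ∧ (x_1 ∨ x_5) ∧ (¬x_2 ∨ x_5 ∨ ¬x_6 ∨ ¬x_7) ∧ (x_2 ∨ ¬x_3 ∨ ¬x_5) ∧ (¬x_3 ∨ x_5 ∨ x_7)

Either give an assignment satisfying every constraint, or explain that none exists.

x_1=F; x_2=T; x_3=T; x_4=T; x_5=T; x_6=F; x_7=F

Set x_1 = False.
  then (x_1 ∨ x_5) forces x_5 = True.
  then (¬x_5 ∨ ¬x_7) forces x_7 = False.
  then (x_2 ∨ ¬x_5) forces x_2 = True.
  then (¬x_2 ∨ ¬x_5 ∨ ¬x_6) forces x_6 = False.
Set x_3 = True.
Set x_4 = True.
All clauses satisfied.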